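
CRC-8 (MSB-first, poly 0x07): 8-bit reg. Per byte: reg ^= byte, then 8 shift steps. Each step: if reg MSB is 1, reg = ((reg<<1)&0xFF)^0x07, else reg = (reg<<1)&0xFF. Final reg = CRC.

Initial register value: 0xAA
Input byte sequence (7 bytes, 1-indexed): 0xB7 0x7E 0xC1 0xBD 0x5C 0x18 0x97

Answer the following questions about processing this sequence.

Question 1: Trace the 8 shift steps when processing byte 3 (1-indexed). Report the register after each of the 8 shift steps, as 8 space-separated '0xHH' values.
After byte 1 (0xB7): reg=0x53
After byte 2 (0x7E): reg=0xC3
Register before byte 3: 0xC3
After XOR with byte 0xC1: 0x02

Answer: 0x04 0x08 0x10 0x20 0x40 0x80 0x07 0x0E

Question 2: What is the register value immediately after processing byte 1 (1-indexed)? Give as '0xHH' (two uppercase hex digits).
Answer: 0x53

Derivation:
After byte 1 (0xB7): reg=0x53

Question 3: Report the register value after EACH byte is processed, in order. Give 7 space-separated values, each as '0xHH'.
0x53 0xC3 0x0E 0x10 0xE3 0xEF 0x6F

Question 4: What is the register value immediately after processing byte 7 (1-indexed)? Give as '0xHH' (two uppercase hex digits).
After byte 1 (0xB7): reg=0x53
After byte 2 (0x7E): reg=0xC3
After byte 3 (0xC1): reg=0x0E
After byte 4 (0xBD): reg=0x10
After byte 5 (0x5C): reg=0xE3
After byte 6 (0x18): reg=0xEF
After byte 7 (0x97): reg=0x6F

Answer: 0x6F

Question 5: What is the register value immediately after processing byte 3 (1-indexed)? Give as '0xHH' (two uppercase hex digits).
After byte 1 (0xB7): reg=0x53
After byte 2 (0x7E): reg=0xC3
After byte 3 (0xC1): reg=0x0E

Answer: 0x0E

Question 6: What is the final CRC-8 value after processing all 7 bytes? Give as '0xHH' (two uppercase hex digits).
After byte 1 (0xB7): reg=0x53
After byte 2 (0x7E): reg=0xC3
After byte 3 (0xC1): reg=0x0E
After byte 4 (0xBD): reg=0x10
After byte 5 (0x5C): reg=0xE3
After byte 6 (0x18): reg=0xEF
After byte 7 (0x97): reg=0x6F

Answer: 0x6F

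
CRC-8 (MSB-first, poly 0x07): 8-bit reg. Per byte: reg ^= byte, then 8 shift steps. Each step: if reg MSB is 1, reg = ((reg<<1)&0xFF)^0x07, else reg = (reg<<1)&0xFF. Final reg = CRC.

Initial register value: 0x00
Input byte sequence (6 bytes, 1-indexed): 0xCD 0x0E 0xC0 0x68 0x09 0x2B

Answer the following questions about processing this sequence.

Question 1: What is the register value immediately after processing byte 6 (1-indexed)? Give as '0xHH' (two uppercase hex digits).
After byte 1 (0xCD): reg=0x6D
After byte 2 (0x0E): reg=0x2E
After byte 3 (0xC0): reg=0x84
After byte 4 (0x68): reg=0x8A
After byte 5 (0x09): reg=0x80
After byte 6 (0x2B): reg=0x58

Answer: 0x58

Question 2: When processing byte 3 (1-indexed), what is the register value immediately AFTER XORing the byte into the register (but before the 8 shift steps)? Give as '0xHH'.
Answer: 0xEE

Derivation:
Register before byte 3: 0x2E
Byte 3: 0xC0
0x2E XOR 0xC0 = 0xEE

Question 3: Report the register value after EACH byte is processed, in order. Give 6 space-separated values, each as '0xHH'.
0x6D 0x2E 0x84 0x8A 0x80 0x58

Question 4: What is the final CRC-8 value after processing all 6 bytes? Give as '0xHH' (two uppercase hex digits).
After byte 1 (0xCD): reg=0x6D
After byte 2 (0x0E): reg=0x2E
After byte 3 (0xC0): reg=0x84
After byte 4 (0x68): reg=0x8A
After byte 5 (0x09): reg=0x80
After byte 6 (0x2B): reg=0x58

Answer: 0x58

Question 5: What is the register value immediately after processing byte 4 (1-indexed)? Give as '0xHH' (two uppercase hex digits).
Answer: 0x8A

Derivation:
After byte 1 (0xCD): reg=0x6D
After byte 2 (0x0E): reg=0x2E
After byte 3 (0xC0): reg=0x84
After byte 4 (0x68): reg=0x8A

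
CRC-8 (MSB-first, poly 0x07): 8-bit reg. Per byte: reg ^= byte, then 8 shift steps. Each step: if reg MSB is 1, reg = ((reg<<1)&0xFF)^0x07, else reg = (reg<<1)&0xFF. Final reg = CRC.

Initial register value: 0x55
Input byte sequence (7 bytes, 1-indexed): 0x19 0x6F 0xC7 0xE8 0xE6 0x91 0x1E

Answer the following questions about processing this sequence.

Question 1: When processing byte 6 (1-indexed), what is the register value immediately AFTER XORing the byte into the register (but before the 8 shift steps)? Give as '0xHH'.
Answer: 0x84

Derivation:
Register before byte 6: 0x15
Byte 6: 0x91
0x15 XOR 0x91 = 0x84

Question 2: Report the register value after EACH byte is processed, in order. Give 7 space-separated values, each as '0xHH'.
0xE3 0xAD 0x11 0xE1 0x15 0x95 0xB8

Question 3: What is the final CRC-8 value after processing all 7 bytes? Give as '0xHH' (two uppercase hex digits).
Answer: 0xB8

Derivation:
After byte 1 (0x19): reg=0xE3
After byte 2 (0x6F): reg=0xAD
After byte 3 (0xC7): reg=0x11
After byte 4 (0xE8): reg=0xE1
After byte 5 (0xE6): reg=0x15
After byte 6 (0x91): reg=0x95
After byte 7 (0x1E): reg=0xB8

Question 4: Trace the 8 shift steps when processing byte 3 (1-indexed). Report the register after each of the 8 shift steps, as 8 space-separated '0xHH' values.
Answer: 0xD4 0xAF 0x59 0xB2 0x63 0xC6 0x8B 0x11

Derivation:
After byte 1 (0x19): reg=0xE3
After byte 2 (0x6F): reg=0xAD
Register before byte 3: 0xAD
After XOR with byte 0xC7: 0x6A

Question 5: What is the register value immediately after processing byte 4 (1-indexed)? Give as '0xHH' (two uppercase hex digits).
Answer: 0xE1

Derivation:
After byte 1 (0x19): reg=0xE3
After byte 2 (0x6F): reg=0xAD
After byte 3 (0xC7): reg=0x11
After byte 4 (0xE8): reg=0xE1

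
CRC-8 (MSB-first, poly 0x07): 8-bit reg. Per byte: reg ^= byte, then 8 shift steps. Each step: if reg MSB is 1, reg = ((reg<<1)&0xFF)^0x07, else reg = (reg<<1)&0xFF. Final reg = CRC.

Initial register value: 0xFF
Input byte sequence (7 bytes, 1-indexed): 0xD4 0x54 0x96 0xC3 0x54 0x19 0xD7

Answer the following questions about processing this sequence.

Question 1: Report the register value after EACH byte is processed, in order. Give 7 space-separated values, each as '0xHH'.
0xD1 0x92 0x1C 0x13 0xD2 0x7F 0x51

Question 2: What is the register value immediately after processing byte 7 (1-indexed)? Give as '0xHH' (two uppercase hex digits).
After byte 1 (0xD4): reg=0xD1
After byte 2 (0x54): reg=0x92
After byte 3 (0x96): reg=0x1C
After byte 4 (0xC3): reg=0x13
After byte 5 (0x54): reg=0xD2
After byte 6 (0x19): reg=0x7F
After byte 7 (0xD7): reg=0x51

Answer: 0x51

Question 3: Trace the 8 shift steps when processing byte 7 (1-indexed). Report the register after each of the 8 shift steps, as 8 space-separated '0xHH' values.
After byte 1 (0xD4): reg=0xD1
After byte 2 (0x54): reg=0x92
After byte 3 (0x96): reg=0x1C
After byte 4 (0xC3): reg=0x13
After byte 5 (0x54): reg=0xD2
After byte 6 (0x19): reg=0x7F
Register before byte 7: 0x7F
After XOR with byte 0xD7: 0xA8

Answer: 0x57 0xAE 0x5B 0xB6 0x6B 0xD6 0xAB 0x51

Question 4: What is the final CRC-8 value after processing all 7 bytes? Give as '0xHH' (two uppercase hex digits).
After byte 1 (0xD4): reg=0xD1
After byte 2 (0x54): reg=0x92
After byte 3 (0x96): reg=0x1C
After byte 4 (0xC3): reg=0x13
After byte 5 (0x54): reg=0xD2
After byte 6 (0x19): reg=0x7F
After byte 7 (0xD7): reg=0x51

Answer: 0x51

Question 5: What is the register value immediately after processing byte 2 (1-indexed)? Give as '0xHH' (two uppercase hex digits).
Answer: 0x92

Derivation:
After byte 1 (0xD4): reg=0xD1
After byte 2 (0x54): reg=0x92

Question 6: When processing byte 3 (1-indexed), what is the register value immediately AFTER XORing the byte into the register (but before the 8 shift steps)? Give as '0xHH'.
Answer: 0x04

Derivation:
Register before byte 3: 0x92
Byte 3: 0x96
0x92 XOR 0x96 = 0x04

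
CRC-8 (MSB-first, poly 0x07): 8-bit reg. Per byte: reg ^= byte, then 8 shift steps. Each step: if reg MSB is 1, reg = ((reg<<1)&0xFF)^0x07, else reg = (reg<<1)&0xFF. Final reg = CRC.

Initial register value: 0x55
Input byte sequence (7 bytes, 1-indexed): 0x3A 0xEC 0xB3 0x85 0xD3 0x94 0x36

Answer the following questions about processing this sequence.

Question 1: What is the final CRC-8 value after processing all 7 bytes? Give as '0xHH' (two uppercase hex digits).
After byte 1 (0x3A): reg=0x0A
After byte 2 (0xEC): reg=0xBC
After byte 3 (0xB3): reg=0x2D
After byte 4 (0x85): reg=0x51
After byte 5 (0xD3): reg=0x87
After byte 6 (0x94): reg=0x79
After byte 7 (0x36): reg=0xEA

Answer: 0xEA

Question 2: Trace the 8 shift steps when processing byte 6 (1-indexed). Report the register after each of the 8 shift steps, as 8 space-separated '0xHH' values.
Answer: 0x26 0x4C 0x98 0x37 0x6E 0xDC 0xBF 0x79

Derivation:
After byte 1 (0x3A): reg=0x0A
After byte 2 (0xEC): reg=0xBC
After byte 3 (0xB3): reg=0x2D
After byte 4 (0x85): reg=0x51
After byte 5 (0xD3): reg=0x87
Register before byte 6: 0x87
After XOR with byte 0x94: 0x13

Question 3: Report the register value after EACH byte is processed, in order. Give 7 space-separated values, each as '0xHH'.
0x0A 0xBC 0x2D 0x51 0x87 0x79 0xEA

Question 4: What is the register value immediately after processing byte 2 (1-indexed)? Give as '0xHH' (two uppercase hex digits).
Answer: 0xBC

Derivation:
After byte 1 (0x3A): reg=0x0A
After byte 2 (0xEC): reg=0xBC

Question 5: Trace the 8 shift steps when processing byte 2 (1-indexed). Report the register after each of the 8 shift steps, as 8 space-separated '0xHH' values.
Answer: 0xCB 0x91 0x25 0x4A 0x94 0x2F 0x5E 0xBC

Derivation:
After byte 1 (0x3A): reg=0x0A
Register before byte 2: 0x0A
After XOR with byte 0xEC: 0xE6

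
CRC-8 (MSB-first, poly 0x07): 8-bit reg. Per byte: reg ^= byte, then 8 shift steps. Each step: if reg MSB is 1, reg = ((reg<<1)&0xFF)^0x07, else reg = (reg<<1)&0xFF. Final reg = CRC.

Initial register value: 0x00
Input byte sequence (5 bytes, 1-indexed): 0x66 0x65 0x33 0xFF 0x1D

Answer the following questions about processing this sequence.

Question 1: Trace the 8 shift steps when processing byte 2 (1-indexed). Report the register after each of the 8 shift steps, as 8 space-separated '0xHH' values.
After byte 1 (0x66): reg=0x35
Register before byte 2: 0x35
After XOR with byte 0x65: 0x50

Answer: 0xA0 0x47 0x8E 0x1B 0x36 0x6C 0xD8 0xB7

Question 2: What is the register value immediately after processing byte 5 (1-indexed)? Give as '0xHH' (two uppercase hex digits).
After byte 1 (0x66): reg=0x35
After byte 2 (0x65): reg=0xB7
After byte 3 (0x33): reg=0x95
After byte 4 (0xFF): reg=0x11
After byte 5 (0x1D): reg=0x24

Answer: 0x24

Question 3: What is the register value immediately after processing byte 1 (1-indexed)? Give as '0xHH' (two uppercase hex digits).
Answer: 0x35

Derivation:
After byte 1 (0x66): reg=0x35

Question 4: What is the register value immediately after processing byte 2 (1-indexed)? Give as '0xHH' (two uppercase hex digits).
After byte 1 (0x66): reg=0x35
After byte 2 (0x65): reg=0xB7

Answer: 0xB7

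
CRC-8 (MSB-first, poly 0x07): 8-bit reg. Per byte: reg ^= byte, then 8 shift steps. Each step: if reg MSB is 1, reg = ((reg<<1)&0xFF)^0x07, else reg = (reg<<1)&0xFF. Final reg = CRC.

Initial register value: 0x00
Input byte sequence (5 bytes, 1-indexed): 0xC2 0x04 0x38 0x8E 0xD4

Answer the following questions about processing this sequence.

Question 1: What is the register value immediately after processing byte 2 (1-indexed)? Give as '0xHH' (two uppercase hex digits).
Answer: 0xDB

Derivation:
After byte 1 (0xC2): reg=0x40
After byte 2 (0x04): reg=0xDB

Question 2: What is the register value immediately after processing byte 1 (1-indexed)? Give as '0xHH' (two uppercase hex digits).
Answer: 0x40

Derivation:
After byte 1 (0xC2): reg=0x40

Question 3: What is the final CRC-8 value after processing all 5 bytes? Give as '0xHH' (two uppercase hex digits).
After byte 1 (0xC2): reg=0x40
After byte 2 (0x04): reg=0xDB
After byte 3 (0x38): reg=0xA7
After byte 4 (0x8E): reg=0xDF
After byte 5 (0xD4): reg=0x31

Answer: 0x31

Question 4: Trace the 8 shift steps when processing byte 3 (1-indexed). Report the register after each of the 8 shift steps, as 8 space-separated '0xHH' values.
After byte 1 (0xC2): reg=0x40
After byte 2 (0x04): reg=0xDB
Register before byte 3: 0xDB
After XOR with byte 0x38: 0xE3

Answer: 0xC1 0x85 0x0D 0x1A 0x34 0x68 0xD0 0xA7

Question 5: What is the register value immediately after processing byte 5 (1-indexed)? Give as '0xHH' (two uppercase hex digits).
After byte 1 (0xC2): reg=0x40
After byte 2 (0x04): reg=0xDB
After byte 3 (0x38): reg=0xA7
After byte 4 (0x8E): reg=0xDF
After byte 5 (0xD4): reg=0x31

Answer: 0x31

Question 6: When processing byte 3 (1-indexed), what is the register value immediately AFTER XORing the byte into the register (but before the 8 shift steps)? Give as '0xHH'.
Answer: 0xE3

Derivation:
Register before byte 3: 0xDB
Byte 3: 0x38
0xDB XOR 0x38 = 0xE3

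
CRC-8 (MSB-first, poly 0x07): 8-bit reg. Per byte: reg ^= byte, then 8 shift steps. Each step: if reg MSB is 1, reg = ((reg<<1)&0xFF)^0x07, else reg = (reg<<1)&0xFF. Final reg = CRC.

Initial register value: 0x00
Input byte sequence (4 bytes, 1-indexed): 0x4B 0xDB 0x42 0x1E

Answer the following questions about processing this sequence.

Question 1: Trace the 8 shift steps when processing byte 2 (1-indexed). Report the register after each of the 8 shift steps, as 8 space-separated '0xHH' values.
After byte 1 (0x4B): reg=0xF6
Register before byte 2: 0xF6
After XOR with byte 0xDB: 0x2D

Answer: 0x5A 0xB4 0x6F 0xDE 0xBB 0x71 0xE2 0xC3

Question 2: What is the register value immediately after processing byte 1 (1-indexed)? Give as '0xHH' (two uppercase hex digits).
Answer: 0xF6

Derivation:
After byte 1 (0x4B): reg=0xF6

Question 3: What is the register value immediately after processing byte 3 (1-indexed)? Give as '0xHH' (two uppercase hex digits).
Answer: 0x8E

Derivation:
After byte 1 (0x4B): reg=0xF6
After byte 2 (0xDB): reg=0xC3
After byte 3 (0x42): reg=0x8E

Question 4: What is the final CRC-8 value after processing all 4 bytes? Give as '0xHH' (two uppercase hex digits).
After byte 1 (0x4B): reg=0xF6
After byte 2 (0xDB): reg=0xC3
After byte 3 (0x42): reg=0x8E
After byte 4 (0x1E): reg=0xF9

Answer: 0xF9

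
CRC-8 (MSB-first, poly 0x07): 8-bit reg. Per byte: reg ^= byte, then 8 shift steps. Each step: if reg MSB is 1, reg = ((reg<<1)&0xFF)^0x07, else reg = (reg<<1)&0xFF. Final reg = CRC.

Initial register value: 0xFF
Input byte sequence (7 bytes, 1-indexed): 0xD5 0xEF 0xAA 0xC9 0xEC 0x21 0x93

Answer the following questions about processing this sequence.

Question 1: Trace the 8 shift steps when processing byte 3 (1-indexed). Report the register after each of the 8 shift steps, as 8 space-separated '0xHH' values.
After byte 1 (0xD5): reg=0xD6
After byte 2 (0xEF): reg=0xAF
Register before byte 3: 0xAF
After XOR with byte 0xAA: 0x05

Answer: 0x0A 0x14 0x28 0x50 0xA0 0x47 0x8E 0x1B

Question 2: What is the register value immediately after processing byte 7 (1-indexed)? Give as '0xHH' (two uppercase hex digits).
After byte 1 (0xD5): reg=0xD6
After byte 2 (0xEF): reg=0xAF
After byte 3 (0xAA): reg=0x1B
After byte 4 (0xC9): reg=0x30
After byte 5 (0xEC): reg=0x1A
After byte 6 (0x21): reg=0xA1
After byte 7 (0x93): reg=0x9E

Answer: 0x9E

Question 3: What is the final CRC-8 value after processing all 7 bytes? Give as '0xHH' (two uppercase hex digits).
Answer: 0x9E

Derivation:
After byte 1 (0xD5): reg=0xD6
After byte 2 (0xEF): reg=0xAF
After byte 3 (0xAA): reg=0x1B
After byte 4 (0xC9): reg=0x30
After byte 5 (0xEC): reg=0x1A
After byte 6 (0x21): reg=0xA1
After byte 7 (0x93): reg=0x9E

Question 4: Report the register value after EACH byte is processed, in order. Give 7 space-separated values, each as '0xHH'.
0xD6 0xAF 0x1B 0x30 0x1A 0xA1 0x9E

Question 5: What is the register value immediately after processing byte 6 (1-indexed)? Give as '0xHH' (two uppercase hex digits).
Answer: 0xA1

Derivation:
After byte 1 (0xD5): reg=0xD6
After byte 2 (0xEF): reg=0xAF
After byte 3 (0xAA): reg=0x1B
After byte 4 (0xC9): reg=0x30
After byte 5 (0xEC): reg=0x1A
After byte 6 (0x21): reg=0xA1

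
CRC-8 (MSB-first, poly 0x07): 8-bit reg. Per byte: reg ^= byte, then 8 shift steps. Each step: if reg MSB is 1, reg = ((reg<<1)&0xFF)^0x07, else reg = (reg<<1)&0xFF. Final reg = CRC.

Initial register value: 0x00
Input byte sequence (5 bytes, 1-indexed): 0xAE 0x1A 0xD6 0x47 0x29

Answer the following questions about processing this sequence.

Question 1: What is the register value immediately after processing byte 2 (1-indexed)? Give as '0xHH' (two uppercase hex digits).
Answer: 0x88

Derivation:
After byte 1 (0xAE): reg=0x43
After byte 2 (0x1A): reg=0x88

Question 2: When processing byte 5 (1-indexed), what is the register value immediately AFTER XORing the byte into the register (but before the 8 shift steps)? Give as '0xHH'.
Register before byte 5: 0x08
Byte 5: 0x29
0x08 XOR 0x29 = 0x21

Answer: 0x21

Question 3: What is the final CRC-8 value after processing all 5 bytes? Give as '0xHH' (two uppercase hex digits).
After byte 1 (0xAE): reg=0x43
After byte 2 (0x1A): reg=0x88
After byte 3 (0xD6): reg=0x9D
After byte 4 (0x47): reg=0x08
After byte 5 (0x29): reg=0xE7

Answer: 0xE7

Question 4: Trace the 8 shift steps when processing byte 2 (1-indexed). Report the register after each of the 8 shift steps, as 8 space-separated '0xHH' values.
After byte 1 (0xAE): reg=0x43
Register before byte 2: 0x43
After XOR with byte 0x1A: 0x59

Answer: 0xB2 0x63 0xC6 0x8B 0x11 0x22 0x44 0x88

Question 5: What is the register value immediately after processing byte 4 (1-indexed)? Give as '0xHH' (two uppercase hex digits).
After byte 1 (0xAE): reg=0x43
After byte 2 (0x1A): reg=0x88
After byte 3 (0xD6): reg=0x9D
After byte 4 (0x47): reg=0x08

Answer: 0x08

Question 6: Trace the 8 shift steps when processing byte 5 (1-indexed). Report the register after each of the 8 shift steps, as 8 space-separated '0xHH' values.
After byte 1 (0xAE): reg=0x43
After byte 2 (0x1A): reg=0x88
After byte 3 (0xD6): reg=0x9D
After byte 4 (0x47): reg=0x08
Register before byte 5: 0x08
After XOR with byte 0x29: 0x21

Answer: 0x42 0x84 0x0F 0x1E 0x3C 0x78 0xF0 0xE7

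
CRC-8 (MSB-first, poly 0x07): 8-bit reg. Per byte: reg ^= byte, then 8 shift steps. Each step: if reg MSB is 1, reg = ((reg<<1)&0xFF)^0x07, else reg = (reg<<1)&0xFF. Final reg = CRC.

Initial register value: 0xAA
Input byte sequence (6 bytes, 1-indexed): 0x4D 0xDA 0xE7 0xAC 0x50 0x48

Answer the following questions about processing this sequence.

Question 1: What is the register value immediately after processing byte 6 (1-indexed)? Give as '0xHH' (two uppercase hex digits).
After byte 1 (0x4D): reg=0xBB
After byte 2 (0xDA): reg=0x20
After byte 3 (0xE7): reg=0x5B
After byte 4 (0xAC): reg=0xCB
After byte 5 (0x50): reg=0xC8
After byte 6 (0x48): reg=0x89

Answer: 0x89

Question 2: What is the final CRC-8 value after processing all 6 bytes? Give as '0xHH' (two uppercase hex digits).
After byte 1 (0x4D): reg=0xBB
After byte 2 (0xDA): reg=0x20
After byte 3 (0xE7): reg=0x5B
After byte 4 (0xAC): reg=0xCB
After byte 5 (0x50): reg=0xC8
After byte 6 (0x48): reg=0x89

Answer: 0x89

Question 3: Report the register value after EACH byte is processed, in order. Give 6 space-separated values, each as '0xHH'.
0xBB 0x20 0x5B 0xCB 0xC8 0x89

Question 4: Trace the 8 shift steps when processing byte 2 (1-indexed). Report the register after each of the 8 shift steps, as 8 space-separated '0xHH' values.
After byte 1 (0x4D): reg=0xBB
Register before byte 2: 0xBB
After XOR with byte 0xDA: 0x61

Answer: 0xC2 0x83 0x01 0x02 0x04 0x08 0x10 0x20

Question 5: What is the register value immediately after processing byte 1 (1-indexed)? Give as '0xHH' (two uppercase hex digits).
After byte 1 (0x4D): reg=0xBB

Answer: 0xBB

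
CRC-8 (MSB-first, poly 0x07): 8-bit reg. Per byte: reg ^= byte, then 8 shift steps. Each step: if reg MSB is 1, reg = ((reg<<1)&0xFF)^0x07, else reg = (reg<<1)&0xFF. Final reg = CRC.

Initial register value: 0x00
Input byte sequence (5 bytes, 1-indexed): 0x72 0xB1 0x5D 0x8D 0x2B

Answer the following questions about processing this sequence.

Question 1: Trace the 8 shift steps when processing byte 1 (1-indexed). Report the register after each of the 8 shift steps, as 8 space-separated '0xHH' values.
Answer: 0xE4 0xCF 0x99 0x35 0x6A 0xD4 0xAF 0x59

Derivation:
Register before byte 1: 0x00
After XOR with byte 0x72: 0x72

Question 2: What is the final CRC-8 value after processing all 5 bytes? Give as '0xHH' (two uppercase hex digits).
Answer: 0xEF

Derivation:
After byte 1 (0x72): reg=0x59
After byte 2 (0xB1): reg=0x96
After byte 3 (0x5D): reg=0x7F
After byte 4 (0x8D): reg=0xD0
After byte 5 (0x2B): reg=0xEF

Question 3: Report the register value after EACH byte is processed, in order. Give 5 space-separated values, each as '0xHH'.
0x59 0x96 0x7F 0xD0 0xEF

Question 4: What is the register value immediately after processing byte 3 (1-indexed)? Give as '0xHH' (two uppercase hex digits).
After byte 1 (0x72): reg=0x59
After byte 2 (0xB1): reg=0x96
After byte 3 (0x5D): reg=0x7F

Answer: 0x7F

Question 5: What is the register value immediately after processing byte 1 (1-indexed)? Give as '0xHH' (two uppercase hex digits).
Answer: 0x59

Derivation:
After byte 1 (0x72): reg=0x59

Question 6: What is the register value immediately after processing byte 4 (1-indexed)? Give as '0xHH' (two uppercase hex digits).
Answer: 0xD0

Derivation:
After byte 1 (0x72): reg=0x59
After byte 2 (0xB1): reg=0x96
After byte 3 (0x5D): reg=0x7F
After byte 4 (0x8D): reg=0xD0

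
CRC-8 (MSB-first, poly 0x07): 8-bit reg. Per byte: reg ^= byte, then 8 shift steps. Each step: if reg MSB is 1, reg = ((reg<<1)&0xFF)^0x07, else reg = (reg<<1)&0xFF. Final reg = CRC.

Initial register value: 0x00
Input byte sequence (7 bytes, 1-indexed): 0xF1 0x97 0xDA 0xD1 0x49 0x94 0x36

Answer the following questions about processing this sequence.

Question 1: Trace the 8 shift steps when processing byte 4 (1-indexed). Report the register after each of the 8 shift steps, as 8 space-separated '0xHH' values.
After byte 1 (0xF1): reg=0xD9
After byte 2 (0x97): reg=0xED
After byte 3 (0xDA): reg=0x85
Register before byte 4: 0x85
After XOR with byte 0xD1: 0x54

Answer: 0xA8 0x57 0xAE 0x5B 0xB6 0x6B 0xD6 0xAB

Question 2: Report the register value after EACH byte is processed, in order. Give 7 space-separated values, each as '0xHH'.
0xD9 0xED 0x85 0xAB 0xA0 0x8C 0x2F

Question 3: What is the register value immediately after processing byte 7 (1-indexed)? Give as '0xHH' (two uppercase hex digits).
After byte 1 (0xF1): reg=0xD9
After byte 2 (0x97): reg=0xED
After byte 3 (0xDA): reg=0x85
After byte 4 (0xD1): reg=0xAB
After byte 5 (0x49): reg=0xA0
After byte 6 (0x94): reg=0x8C
After byte 7 (0x36): reg=0x2F

Answer: 0x2F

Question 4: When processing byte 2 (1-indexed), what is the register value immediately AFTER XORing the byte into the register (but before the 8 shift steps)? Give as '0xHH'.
Register before byte 2: 0xD9
Byte 2: 0x97
0xD9 XOR 0x97 = 0x4E

Answer: 0x4E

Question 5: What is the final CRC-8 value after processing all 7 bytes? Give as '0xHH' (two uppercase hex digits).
After byte 1 (0xF1): reg=0xD9
After byte 2 (0x97): reg=0xED
After byte 3 (0xDA): reg=0x85
After byte 4 (0xD1): reg=0xAB
After byte 5 (0x49): reg=0xA0
After byte 6 (0x94): reg=0x8C
After byte 7 (0x36): reg=0x2F

Answer: 0x2F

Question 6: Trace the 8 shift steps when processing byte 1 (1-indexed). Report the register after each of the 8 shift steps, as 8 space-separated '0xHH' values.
Register before byte 1: 0x00
After XOR with byte 0xF1: 0xF1

Answer: 0xE5 0xCD 0x9D 0x3D 0x7A 0xF4 0xEF 0xD9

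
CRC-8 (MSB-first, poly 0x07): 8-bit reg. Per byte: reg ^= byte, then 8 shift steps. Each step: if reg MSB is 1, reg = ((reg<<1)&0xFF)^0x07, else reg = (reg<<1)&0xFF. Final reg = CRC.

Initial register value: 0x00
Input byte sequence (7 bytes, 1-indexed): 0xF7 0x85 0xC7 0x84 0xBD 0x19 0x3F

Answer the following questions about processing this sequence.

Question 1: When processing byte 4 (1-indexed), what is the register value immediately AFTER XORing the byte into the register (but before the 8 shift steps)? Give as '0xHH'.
Register before byte 4: 0xD6
Byte 4: 0x84
0xD6 XOR 0x84 = 0x52

Answer: 0x52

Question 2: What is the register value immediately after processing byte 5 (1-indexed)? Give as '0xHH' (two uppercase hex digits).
After byte 1 (0xF7): reg=0xCB
After byte 2 (0x85): reg=0xED
After byte 3 (0xC7): reg=0xD6
After byte 4 (0x84): reg=0xB9
After byte 5 (0xBD): reg=0x1C

Answer: 0x1C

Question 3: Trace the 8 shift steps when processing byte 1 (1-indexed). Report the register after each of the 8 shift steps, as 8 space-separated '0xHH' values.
Register before byte 1: 0x00
After XOR with byte 0xF7: 0xF7

Answer: 0xE9 0xD5 0xAD 0x5D 0xBA 0x73 0xE6 0xCB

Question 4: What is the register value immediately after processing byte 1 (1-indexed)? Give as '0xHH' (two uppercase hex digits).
After byte 1 (0xF7): reg=0xCB

Answer: 0xCB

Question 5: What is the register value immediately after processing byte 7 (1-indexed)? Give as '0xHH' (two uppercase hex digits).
After byte 1 (0xF7): reg=0xCB
After byte 2 (0x85): reg=0xED
After byte 3 (0xC7): reg=0xD6
After byte 4 (0x84): reg=0xB9
After byte 5 (0xBD): reg=0x1C
After byte 6 (0x19): reg=0x1B
After byte 7 (0x3F): reg=0xFC

Answer: 0xFC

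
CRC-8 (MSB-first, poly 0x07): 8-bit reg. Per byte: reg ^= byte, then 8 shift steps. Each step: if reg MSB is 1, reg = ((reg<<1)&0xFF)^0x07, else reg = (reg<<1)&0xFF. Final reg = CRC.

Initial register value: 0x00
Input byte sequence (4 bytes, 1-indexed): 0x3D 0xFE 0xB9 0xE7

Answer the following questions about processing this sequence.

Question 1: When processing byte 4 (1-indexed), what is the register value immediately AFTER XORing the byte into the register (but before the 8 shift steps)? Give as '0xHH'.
Register before byte 4: 0x94
Byte 4: 0xE7
0x94 XOR 0xE7 = 0x73

Answer: 0x73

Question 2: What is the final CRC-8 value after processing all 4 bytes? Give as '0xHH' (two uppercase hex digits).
Answer: 0x5E

Derivation:
After byte 1 (0x3D): reg=0xB3
After byte 2 (0xFE): reg=0xE4
After byte 3 (0xB9): reg=0x94
After byte 4 (0xE7): reg=0x5E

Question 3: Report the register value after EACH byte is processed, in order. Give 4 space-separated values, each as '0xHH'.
0xB3 0xE4 0x94 0x5E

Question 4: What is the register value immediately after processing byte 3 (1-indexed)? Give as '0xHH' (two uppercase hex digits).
Answer: 0x94

Derivation:
After byte 1 (0x3D): reg=0xB3
After byte 2 (0xFE): reg=0xE4
After byte 3 (0xB9): reg=0x94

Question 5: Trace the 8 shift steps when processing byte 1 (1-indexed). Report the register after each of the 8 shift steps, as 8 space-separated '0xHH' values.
Register before byte 1: 0x00
After XOR with byte 0x3D: 0x3D

Answer: 0x7A 0xF4 0xEF 0xD9 0xB5 0x6D 0xDA 0xB3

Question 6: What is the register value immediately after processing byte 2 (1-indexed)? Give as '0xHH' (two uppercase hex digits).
Answer: 0xE4

Derivation:
After byte 1 (0x3D): reg=0xB3
After byte 2 (0xFE): reg=0xE4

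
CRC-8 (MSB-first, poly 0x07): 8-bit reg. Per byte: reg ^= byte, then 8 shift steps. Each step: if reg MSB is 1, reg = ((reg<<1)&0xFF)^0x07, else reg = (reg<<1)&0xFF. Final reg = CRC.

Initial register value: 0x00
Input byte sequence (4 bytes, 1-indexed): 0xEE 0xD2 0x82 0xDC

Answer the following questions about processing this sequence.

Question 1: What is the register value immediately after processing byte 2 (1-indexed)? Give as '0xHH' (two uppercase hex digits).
After byte 1 (0xEE): reg=0x84
After byte 2 (0xD2): reg=0xA5

Answer: 0xA5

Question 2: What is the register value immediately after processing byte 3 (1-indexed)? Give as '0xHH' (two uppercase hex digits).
After byte 1 (0xEE): reg=0x84
After byte 2 (0xD2): reg=0xA5
After byte 3 (0x82): reg=0xF5

Answer: 0xF5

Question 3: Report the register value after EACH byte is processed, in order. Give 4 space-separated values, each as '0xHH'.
0x84 0xA5 0xF5 0xDF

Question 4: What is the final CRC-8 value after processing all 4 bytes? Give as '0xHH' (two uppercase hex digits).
Answer: 0xDF

Derivation:
After byte 1 (0xEE): reg=0x84
After byte 2 (0xD2): reg=0xA5
After byte 3 (0x82): reg=0xF5
After byte 4 (0xDC): reg=0xDF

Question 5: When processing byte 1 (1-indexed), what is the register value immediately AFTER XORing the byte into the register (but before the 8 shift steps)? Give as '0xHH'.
Answer: 0xEE

Derivation:
Register before byte 1: 0x00
Byte 1: 0xEE
0x00 XOR 0xEE = 0xEE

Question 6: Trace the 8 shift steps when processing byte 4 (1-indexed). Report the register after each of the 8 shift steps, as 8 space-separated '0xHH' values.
Answer: 0x52 0xA4 0x4F 0x9E 0x3B 0x76 0xEC 0xDF

Derivation:
After byte 1 (0xEE): reg=0x84
After byte 2 (0xD2): reg=0xA5
After byte 3 (0x82): reg=0xF5
Register before byte 4: 0xF5
After XOR with byte 0xDC: 0x29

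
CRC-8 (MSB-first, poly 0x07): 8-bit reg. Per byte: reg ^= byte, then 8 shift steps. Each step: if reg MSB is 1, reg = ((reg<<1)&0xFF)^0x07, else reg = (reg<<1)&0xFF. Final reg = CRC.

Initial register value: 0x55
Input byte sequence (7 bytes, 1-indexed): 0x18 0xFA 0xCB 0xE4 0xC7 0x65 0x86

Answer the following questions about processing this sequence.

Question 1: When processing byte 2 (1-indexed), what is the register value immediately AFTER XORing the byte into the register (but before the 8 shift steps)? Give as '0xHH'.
Answer: 0x1E

Derivation:
Register before byte 2: 0xE4
Byte 2: 0xFA
0xE4 XOR 0xFA = 0x1E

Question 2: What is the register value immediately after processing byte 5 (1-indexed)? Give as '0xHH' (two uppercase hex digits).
Answer: 0x8E

Derivation:
After byte 1 (0x18): reg=0xE4
After byte 2 (0xFA): reg=0x5A
After byte 3 (0xCB): reg=0xFE
After byte 4 (0xE4): reg=0x46
After byte 5 (0xC7): reg=0x8E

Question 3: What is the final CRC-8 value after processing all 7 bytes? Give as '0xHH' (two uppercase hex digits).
After byte 1 (0x18): reg=0xE4
After byte 2 (0xFA): reg=0x5A
After byte 3 (0xCB): reg=0xFE
After byte 4 (0xE4): reg=0x46
After byte 5 (0xC7): reg=0x8E
After byte 6 (0x65): reg=0x9F
After byte 7 (0x86): reg=0x4F

Answer: 0x4F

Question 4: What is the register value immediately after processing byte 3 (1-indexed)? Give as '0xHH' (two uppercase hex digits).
Answer: 0xFE

Derivation:
After byte 1 (0x18): reg=0xE4
After byte 2 (0xFA): reg=0x5A
After byte 3 (0xCB): reg=0xFE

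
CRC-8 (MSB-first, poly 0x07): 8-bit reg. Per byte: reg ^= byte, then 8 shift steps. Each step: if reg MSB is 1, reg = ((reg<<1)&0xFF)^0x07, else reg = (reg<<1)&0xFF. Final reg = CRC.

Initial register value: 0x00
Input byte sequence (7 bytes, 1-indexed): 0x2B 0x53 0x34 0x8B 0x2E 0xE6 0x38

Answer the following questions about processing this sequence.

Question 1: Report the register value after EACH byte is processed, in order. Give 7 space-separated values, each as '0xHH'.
0xD1 0x87 0x10 0xC8 0xBC 0x81 0x26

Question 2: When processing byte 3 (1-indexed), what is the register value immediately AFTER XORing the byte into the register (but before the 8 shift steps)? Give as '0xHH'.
Answer: 0xB3

Derivation:
Register before byte 3: 0x87
Byte 3: 0x34
0x87 XOR 0x34 = 0xB3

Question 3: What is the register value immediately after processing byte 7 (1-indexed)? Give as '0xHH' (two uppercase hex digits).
Answer: 0x26

Derivation:
After byte 1 (0x2B): reg=0xD1
After byte 2 (0x53): reg=0x87
After byte 3 (0x34): reg=0x10
After byte 4 (0x8B): reg=0xC8
After byte 5 (0x2E): reg=0xBC
After byte 6 (0xE6): reg=0x81
After byte 7 (0x38): reg=0x26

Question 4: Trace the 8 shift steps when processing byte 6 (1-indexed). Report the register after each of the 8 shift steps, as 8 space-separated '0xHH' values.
After byte 1 (0x2B): reg=0xD1
After byte 2 (0x53): reg=0x87
After byte 3 (0x34): reg=0x10
After byte 4 (0x8B): reg=0xC8
After byte 5 (0x2E): reg=0xBC
Register before byte 6: 0xBC
After XOR with byte 0xE6: 0x5A

Answer: 0xB4 0x6F 0xDE 0xBB 0x71 0xE2 0xC3 0x81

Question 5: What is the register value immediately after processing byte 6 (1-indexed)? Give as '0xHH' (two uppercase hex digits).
Answer: 0x81

Derivation:
After byte 1 (0x2B): reg=0xD1
After byte 2 (0x53): reg=0x87
After byte 3 (0x34): reg=0x10
After byte 4 (0x8B): reg=0xC8
After byte 5 (0x2E): reg=0xBC
After byte 6 (0xE6): reg=0x81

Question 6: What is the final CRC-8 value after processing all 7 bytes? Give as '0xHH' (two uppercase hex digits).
After byte 1 (0x2B): reg=0xD1
After byte 2 (0x53): reg=0x87
After byte 3 (0x34): reg=0x10
After byte 4 (0x8B): reg=0xC8
After byte 5 (0x2E): reg=0xBC
After byte 6 (0xE6): reg=0x81
After byte 7 (0x38): reg=0x26

Answer: 0x26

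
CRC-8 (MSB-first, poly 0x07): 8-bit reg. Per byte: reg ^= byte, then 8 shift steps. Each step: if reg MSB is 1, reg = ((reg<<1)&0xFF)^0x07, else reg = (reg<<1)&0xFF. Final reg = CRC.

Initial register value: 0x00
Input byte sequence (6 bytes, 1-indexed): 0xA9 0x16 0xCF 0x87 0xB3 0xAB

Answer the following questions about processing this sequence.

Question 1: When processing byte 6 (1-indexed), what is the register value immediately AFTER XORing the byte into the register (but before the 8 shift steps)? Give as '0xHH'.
Answer: 0x37

Derivation:
Register before byte 6: 0x9C
Byte 6: 0xAB
0x9C XOR 0xAB = 0x37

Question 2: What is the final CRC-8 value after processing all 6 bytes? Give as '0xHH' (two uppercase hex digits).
After byte 1 (0xA9): reg=0x56
After byte 2 (0x16): reg=0xC7
After byte 3 (0xCF): reg=0x38
After byte 4 (0x87): reg=0x34
After byte 5 (0xB3): reg=0x9C
After byte 6 (0xAB): reg=0x85

Answer: 0x85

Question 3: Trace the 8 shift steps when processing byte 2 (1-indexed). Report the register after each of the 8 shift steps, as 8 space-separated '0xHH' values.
After byte 1 (0xA9): reg=0x56
Register before byte 2: 0x56
After XOR with byte 0x16: 0x40

Answer: 0x80 0x07 0x0E 0x1C 0x38 0x70 0xE0 0xC7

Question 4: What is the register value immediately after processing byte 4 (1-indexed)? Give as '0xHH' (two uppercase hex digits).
Answer: 0x34

Derivation:
After byte 1 (0xA9): reg=0x56
After byte 2 (0x16): reg=0xC7
After byte 3 (0xCF): reg=0x38
After byte 4 (0x87): reg=0x34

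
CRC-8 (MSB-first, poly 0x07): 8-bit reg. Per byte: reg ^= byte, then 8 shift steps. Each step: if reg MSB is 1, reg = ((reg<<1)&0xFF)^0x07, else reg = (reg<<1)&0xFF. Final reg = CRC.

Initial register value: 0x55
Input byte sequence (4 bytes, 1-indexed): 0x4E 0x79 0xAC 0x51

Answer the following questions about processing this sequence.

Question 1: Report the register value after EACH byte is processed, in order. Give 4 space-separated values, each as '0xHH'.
0x41 0xA8 0x1C 0xE4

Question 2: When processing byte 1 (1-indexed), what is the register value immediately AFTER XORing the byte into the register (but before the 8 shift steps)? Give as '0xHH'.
Register before byte 1: 0x55
Byte 1: 0x4E
0x55 XOR 0x4E = 0x1B

Answer: 0x1B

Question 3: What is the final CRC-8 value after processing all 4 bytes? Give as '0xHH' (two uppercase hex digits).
After byte 1 (0x4E): reg=0x41
After byte 2 (0x79): reg=0xA8
After byte 3 (0xAC): reg=0x1C
After byte 4 (0x51): reg=0xE4

Answer: 0xE4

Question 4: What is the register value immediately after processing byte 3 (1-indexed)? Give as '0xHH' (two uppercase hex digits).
Answer: 0x1C

Derivation:
After byte 1 (0x4E): reg=0x41
After byte 2 (0x79): reg=0xA8
After byte 3 (0xAC): reg=0x1C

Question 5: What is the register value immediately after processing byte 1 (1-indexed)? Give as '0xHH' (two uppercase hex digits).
Answer: 0x41

Derivation:
After byte 1 (0x4E): reg=0x41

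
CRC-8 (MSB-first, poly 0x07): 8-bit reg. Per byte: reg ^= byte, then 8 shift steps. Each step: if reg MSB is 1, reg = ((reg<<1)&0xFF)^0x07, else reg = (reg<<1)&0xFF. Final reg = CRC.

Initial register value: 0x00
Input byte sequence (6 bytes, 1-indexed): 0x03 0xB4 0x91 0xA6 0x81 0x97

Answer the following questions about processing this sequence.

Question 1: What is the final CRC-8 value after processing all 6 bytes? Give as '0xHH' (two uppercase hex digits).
Answer: 0x0F

Derivation:
After byte 1 (0x03): reg=0x09
After byte 2 (0xB4): reg=0x3A
After byte 3 (0x91): reg=0x58
After byte 4 (0xA6): reg=0xF4
After byte 5 (0x81): reg=0x4C
After byte 6 (0x97): reg=0x0F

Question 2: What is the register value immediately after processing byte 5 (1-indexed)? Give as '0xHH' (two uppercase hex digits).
After byte 1 (0x03): reg=0x09
After byte 2 (0xB4): reg=0x3A
After byte 3 (0x91): reg=0x58
After byte 4 (0xA6): reg=0xF4
After byte 5 (0x81): reg=0x4C

Answer: 0x4C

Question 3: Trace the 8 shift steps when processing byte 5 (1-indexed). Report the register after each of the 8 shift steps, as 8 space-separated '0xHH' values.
After byte 1 (0x03): reg=0x09
After byte 2 (0xB4): reg=0x3A
After byte 3 (0x91): reg=0x58
After byte 4 (0xA6): reg=0xF4
Register before byte 5: 0xF4
After XOR with byte 0x81: 0x75

Answer: 0xEA 0xD3 0xA1 0x45 0x8A 0x13 0x26 0x4C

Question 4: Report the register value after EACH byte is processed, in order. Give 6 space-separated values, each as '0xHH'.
0x09 0x3A 0x58 0xF4 0x4C 0x0F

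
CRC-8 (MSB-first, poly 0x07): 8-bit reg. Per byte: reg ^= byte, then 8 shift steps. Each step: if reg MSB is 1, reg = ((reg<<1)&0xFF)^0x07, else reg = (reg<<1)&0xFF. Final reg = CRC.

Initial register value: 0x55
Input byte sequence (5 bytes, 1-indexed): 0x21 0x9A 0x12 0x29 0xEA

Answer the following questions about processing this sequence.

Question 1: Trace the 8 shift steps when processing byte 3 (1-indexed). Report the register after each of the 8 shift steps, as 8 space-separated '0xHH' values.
After byte 1 (0x21): reg=0x4B
After byte 2 (0x9A): reg=0x39
Register before byte 3: 0x39
After XOR with byte 0x12: 0x2B

Answer: 0x56 0xAC 0x5F 0xBE 0x7B 0xF6 0xEB 0xD1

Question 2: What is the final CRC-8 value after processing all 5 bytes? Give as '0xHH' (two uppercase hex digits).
Answer: 0x24

Derivation:
After byte 1 (0x21): reg=0x4B
After byte 2 (0x9A): reg=0x39
After byte 3 (0x12): reg=0xD1
After byte 4 (0x29): reg=0xE6
After byte 5 (0xEA): reg=0x24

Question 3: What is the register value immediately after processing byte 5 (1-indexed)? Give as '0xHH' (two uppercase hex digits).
Answer: 0x24

Derivation:
After byte 1 (0x21): reg=0x4B
After byte 2 (0x9A): reg=0x39
After byte 3 (0x12): reg=0xD1
After byte 4 (0x29): reg=0xE6
After byte 5 (0xEA): reg=0x24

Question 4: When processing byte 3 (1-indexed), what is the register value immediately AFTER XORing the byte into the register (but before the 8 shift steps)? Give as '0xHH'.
Answer: 0x2B

Derivation:
Register before byte 3: 0x39
Byte 3: 0x12
0x39 XOR 0x12 = 0x2B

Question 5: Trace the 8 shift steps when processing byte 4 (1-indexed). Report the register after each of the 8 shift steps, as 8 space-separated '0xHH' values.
Answer: 0xF7 0xE9 0xD5 0xAD 0x5D 0xBA 0x73 0xE6

Derivation:
After byte 1 (0x21): reg=0x4B
After byte 2 (0x9A): reg=0x39
After byte 3 (0x12): reg=0xD1
Register before byte 4: 0xD1
After XOR with byte 0x29: 0xF8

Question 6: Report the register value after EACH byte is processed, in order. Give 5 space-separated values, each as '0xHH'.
0x4B 0x39 0xD1 0xE6 0x24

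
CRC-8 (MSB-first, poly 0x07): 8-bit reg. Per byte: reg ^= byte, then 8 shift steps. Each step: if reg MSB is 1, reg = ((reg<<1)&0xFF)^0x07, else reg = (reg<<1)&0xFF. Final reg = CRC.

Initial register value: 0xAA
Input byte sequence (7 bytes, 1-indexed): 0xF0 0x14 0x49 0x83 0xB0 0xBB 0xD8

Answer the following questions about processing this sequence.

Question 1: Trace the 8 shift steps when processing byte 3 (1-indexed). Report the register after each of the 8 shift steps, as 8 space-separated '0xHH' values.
After byte 1 (0xF0): reg=0x81
After byte 2 (0x14): reg=0xE2
Register before byte 3: 0xE2
After XOR with byte 0x49: 0xAB

Answer: 0x51 0xA2 0x43 0x86 0x0B 0x16 0x2C 0x58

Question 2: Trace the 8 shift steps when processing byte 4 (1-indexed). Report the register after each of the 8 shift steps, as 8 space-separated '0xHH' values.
Answer: 0xB1 0x65 0xCA 0x93 0x21 0x42 0x84 0x0F

Derivation:
After byte 1 (0xF0): reg=0x81
After byte 2 (0x14): reg=0xE2
After byte 3 (0x49): reg=0x58
Register before byte 4: 0x58
After XOR with byte 0x83: 0xDB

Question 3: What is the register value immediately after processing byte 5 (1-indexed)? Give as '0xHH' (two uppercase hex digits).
After byte 1 (0xF0): reg=0x81
After byte 2 (0x14): reg=0xE2
After byte 3 (0x49): reg=0x58
After byte 4 (0x83): reg=0x0F
After byte 5 (0xB0): reg=0x34

Answer: 0x34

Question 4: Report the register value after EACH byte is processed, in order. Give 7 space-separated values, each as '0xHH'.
0x81 0xE2 0x58 0x0F 0x34 0xA4 0x73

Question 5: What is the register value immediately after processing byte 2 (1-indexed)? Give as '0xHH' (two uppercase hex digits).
After byte 1 (0xF0): reg=0x81
After byte 2 (0x14): reg=0xE2

Answer: 0xE2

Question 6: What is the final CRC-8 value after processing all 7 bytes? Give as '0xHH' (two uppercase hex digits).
Answer: 0x73

Derivation:
After byte 1 (0xF0): reg=0x81
After byte 2 (0x14): reg=0xE2
After byte 3 (0x49): reg=0x58
After byte 4 (0x83): reg=0x0F
After byte 5 (0xB0): reg=0x34
After byte 6 (0xBB): reg=0xA4
After byte 7 (0xD8): reg=0x73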